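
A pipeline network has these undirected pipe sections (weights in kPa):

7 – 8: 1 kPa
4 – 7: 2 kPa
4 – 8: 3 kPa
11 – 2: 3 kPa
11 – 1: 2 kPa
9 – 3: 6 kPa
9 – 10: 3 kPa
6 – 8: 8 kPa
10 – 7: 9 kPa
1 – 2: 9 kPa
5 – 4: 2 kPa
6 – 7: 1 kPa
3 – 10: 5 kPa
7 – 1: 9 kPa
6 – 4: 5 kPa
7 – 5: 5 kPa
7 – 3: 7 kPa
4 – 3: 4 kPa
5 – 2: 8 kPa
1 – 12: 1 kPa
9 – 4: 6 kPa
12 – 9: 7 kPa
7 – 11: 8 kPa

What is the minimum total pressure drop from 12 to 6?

11 kPa

Running Dijkstra from 12:
12: 0
1: 1  (via 12)
11: 3  (via 1)
2: 6  (via 11)
9: 7  (via 12)
7: 10  (via 1)
10: 10  (via 9)
6: 11  (via 7)
Shortest route: 12–1–7–6 = 11 kPa.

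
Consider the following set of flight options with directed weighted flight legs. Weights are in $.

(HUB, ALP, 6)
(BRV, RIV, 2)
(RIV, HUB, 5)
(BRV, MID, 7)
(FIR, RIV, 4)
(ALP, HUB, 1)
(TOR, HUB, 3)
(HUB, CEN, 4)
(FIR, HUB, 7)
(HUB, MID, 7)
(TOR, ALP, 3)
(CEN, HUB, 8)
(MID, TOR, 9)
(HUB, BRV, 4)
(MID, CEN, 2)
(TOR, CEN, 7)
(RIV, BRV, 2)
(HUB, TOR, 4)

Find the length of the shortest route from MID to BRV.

Candidate routes:
MID - TOR - CEN - HUB - BRV: 9+7+8+4 = 28
MID - CEN - HUB - BRV: 2+8+4 = 14
MID - TOR - ALP - HUB - BRV: 9+3+1+4 = 17
MID - TOR - HUB - BRV: 9+3+4 = 16
Cheapest is MID - CEN - HUB - BRV at $14.

$14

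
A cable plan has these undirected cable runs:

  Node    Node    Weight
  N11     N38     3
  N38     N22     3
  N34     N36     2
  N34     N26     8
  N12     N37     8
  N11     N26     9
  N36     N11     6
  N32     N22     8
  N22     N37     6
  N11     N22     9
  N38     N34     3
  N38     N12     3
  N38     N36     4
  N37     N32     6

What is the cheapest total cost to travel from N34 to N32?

Shortest distances from N34:
N34: 0
N36: 2  (via N34)
N38: 3  (via N34)
N12: 6  (via N38)
N22: 6  (via N38)
N11: 6  (via N38)
N26: 8  (via N34)
N37: 12  (via N22)
N32: 14  (via N22)
Shortest route: N34 → N38 → N22 → N32 = 14.

14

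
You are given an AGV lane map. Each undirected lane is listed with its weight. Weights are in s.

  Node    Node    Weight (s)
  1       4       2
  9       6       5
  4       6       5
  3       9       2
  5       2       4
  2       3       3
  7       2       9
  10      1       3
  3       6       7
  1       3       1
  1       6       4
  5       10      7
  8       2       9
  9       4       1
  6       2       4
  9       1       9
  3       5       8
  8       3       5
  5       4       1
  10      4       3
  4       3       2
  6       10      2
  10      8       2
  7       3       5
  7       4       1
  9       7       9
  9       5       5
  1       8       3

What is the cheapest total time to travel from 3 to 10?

4 s

Enumerating some paths:
3 → 4 → 10: 2+3 = 5
3 → 1 → 10: 1+3 = 4
Cheapest is 3 → 1 → 10 at 4 s.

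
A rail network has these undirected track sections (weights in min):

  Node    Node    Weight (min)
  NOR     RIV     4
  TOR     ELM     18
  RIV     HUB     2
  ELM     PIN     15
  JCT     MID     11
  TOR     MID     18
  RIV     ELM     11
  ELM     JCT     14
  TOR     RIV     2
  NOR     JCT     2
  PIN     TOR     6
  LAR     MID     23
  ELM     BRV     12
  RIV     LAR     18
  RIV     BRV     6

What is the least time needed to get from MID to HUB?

19 min

Settle nodes by increasing distance from MID:
MID: 0
JCT: 11  (via MID)
NOR: 13  (via JCT)
RIV: 17  (via NOR)
TOR: 18  (via MID)
HUB: 19  (via RIV)
Shortest route: MID → JCT → NOR → RIV → HUB = 19 min.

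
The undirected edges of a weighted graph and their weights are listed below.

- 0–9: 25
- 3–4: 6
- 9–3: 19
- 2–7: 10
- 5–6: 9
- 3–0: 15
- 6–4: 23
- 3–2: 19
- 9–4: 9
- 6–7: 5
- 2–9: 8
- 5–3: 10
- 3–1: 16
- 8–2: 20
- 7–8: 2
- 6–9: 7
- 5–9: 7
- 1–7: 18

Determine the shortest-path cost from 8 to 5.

16

Enumerating some paths:
8 - 7 - 6 - 9 - 5: 2+5+7+7 = 21
8 - 7 - 6 - 5: 2+5+9 = 16
Cheapest is 8 - 7 - 6 - 5 at 16.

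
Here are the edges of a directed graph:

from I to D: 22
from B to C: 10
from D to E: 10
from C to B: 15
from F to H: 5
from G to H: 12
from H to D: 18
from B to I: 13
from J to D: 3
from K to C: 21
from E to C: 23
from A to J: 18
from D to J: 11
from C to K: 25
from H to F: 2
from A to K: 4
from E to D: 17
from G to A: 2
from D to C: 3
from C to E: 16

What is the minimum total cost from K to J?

65

Compare a few routes:
K - C - E - D - J: 21+16+17+11 = 65
K - C - B - I - D - J: 21+15+13+22+11 = 82
The minimum is 65 via K - C - E - D - J.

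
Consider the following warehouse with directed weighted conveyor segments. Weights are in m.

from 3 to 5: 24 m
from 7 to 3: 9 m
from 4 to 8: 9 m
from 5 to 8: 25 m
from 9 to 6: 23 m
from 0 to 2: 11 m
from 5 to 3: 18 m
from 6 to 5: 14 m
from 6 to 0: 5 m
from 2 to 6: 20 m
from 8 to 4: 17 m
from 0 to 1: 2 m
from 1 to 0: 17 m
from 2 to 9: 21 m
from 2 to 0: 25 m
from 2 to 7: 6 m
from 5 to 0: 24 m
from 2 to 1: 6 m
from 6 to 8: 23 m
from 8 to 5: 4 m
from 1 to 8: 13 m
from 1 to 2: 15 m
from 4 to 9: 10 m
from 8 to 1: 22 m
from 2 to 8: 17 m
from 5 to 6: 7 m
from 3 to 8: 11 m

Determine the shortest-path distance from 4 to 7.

Candidate routes:
4 - 8 - 5 - 6 - 0 - 2 - 7: 9+4+7+5+11+6 = 42
4 - 8 - 5 - 6 - 0 - 1 - 2 - 7: 9+4+7+5+2+15+6 = 48
The minimum is 42 m via 4 - 8 - 5 - 6 - 0 - 2 - 7.

42 m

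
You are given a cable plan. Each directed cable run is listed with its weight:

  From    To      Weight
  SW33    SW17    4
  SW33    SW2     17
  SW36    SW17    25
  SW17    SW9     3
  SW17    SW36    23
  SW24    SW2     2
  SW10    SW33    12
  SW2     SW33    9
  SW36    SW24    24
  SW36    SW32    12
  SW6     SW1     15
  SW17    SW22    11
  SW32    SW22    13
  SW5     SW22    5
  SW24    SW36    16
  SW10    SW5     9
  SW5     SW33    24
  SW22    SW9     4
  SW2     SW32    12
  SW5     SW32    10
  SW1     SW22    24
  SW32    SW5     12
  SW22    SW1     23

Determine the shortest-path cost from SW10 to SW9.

18

Candidate routes:
SW10 → SW5 → SW22 → SW9: 9+5+4 = 18
SW10 → SW33 → SW17 → SW9: 12+4+3 = 19
The minimum is 18 via SW10 → SW5 → SW22 → SW9.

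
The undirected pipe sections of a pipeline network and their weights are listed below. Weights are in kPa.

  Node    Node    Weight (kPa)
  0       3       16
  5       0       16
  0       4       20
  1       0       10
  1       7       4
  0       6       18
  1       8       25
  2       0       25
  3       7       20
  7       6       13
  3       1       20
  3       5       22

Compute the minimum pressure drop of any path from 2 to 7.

Candidate routes:
2 - 0 - 1 - 7: 25+10+4 = 39
2 - 0 - 6 - 7: 25+18+13 = 56
The minimum is 39 kPa via 2 - 0 - 1 - 7.

39 kPa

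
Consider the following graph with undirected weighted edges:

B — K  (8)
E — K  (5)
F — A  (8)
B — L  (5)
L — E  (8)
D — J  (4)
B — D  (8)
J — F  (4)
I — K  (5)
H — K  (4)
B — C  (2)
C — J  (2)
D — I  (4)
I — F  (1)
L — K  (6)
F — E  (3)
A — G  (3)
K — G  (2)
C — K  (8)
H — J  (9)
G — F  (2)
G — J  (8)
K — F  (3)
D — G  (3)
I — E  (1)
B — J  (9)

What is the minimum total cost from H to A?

9

Running Dijkstra from H:
H: 0
K: 4  (via H)
G: 6  (via K)
F: 7  (via K)
I: 8  (via F)
A: 9  (via G)
Shortest route: H → K → G → A = 9.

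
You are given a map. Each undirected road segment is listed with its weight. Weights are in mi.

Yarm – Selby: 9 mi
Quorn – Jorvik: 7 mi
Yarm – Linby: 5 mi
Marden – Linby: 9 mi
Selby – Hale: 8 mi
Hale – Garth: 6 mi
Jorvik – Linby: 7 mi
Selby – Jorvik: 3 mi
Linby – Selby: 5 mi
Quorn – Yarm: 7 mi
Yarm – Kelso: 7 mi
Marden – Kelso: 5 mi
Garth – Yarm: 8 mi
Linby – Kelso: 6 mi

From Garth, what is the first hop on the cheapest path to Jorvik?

Hale

Candidate routes:
Garth–Hale–Selby–Jorvik: 6+8+3 = 17
Garth–Yarm–Selby–Jorvik: 8+9+3 = 20
Garth–Yarm–Linby–Jorvik: 8+5+7 = 20
The minimum is 17 mi via Garth–Hale–Selby–Jorvik.
So from Garth the first move is to Hale.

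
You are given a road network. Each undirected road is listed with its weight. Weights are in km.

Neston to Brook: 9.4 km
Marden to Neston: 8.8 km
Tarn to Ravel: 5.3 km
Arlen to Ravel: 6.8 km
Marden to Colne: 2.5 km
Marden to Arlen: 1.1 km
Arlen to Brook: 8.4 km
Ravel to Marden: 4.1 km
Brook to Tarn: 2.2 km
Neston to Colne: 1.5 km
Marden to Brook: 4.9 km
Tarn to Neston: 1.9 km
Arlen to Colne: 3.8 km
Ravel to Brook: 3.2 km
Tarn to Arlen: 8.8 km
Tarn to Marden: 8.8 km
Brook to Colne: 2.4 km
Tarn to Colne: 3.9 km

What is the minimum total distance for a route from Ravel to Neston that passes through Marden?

8.1 km

Best Ravel to Marden: Ravel–Marden costing 4.1
Shortest Marden→Neston: Marden–Colne–Neston = 4
Total via Marden: 4.1 + 4 = 8.1 km.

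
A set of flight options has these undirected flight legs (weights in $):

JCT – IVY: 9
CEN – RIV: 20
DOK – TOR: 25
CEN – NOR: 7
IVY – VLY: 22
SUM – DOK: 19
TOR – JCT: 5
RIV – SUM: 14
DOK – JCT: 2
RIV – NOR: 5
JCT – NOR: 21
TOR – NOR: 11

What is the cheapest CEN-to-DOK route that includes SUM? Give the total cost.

$45

Best CEN to SUM: CEN → NOR → RIV → SUM costing 26
Shortest SUM→DOK: SUM → DOK = 19
Total via SUM: 26 + 19 = $45.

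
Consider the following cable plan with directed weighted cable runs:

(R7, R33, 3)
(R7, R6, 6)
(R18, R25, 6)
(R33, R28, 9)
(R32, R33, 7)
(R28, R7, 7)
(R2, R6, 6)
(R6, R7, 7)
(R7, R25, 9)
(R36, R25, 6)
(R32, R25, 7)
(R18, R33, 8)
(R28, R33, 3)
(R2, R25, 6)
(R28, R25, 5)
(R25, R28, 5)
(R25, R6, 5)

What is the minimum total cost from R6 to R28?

19

Settle nodes by increasing distance from R6:
R6: 0
R7: 7  (via R6)
R33: 10  (via R7)
R25: 16  (via R7)
R28: 19  (via R33)
Shortest route: R6–R7–R33–R28 = 19.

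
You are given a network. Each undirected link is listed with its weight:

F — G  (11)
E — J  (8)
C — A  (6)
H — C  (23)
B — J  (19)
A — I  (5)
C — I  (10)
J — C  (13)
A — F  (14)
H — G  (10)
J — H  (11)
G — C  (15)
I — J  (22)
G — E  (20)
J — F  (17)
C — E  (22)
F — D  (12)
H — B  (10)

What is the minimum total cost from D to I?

31

Candidate routes:
D–F–A–I: 12+14+5 = 31
D–F–A–C–I: 12+14+6+10 = 42
Cheapest is D–F–A–I at 31.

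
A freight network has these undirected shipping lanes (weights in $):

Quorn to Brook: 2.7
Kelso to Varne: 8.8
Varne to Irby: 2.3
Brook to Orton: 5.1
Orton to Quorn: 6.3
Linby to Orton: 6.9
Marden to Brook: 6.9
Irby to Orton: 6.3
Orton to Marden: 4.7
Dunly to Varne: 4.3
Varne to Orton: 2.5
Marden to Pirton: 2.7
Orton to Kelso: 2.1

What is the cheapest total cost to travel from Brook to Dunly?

Settle nodes by increasing distance from Brook:
Brook: 0
Quorn: 2.7  (via Brook)
Orton: 5.1  (via Brook)
Marden: 6.9  (via Brook)
Kelso: 7.2  (via Orton)
Varne: 7.6  (via Orton)
Pirton: 9.6  (via Marden)
Irby: 9.9  (via Varne)
Dunly: 11.9  (via Varne)
Shortest route: Brook → Orton → Varne → Dunly = $11.9.

$11.9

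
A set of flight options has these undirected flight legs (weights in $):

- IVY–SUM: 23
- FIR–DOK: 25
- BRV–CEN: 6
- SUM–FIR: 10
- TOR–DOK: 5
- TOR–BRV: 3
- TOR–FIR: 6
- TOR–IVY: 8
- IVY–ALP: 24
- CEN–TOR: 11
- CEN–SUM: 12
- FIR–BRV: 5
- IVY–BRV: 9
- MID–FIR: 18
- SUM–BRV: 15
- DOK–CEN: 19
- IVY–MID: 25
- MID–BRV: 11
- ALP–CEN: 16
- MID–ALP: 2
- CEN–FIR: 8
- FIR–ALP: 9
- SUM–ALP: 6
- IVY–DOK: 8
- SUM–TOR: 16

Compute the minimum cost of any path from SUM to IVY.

Running Dijkstra from SUM:
SUM: 0
ALP: 6  (via SUM)
MID: 8  (via ALP)
FIR: 10  (via SUM)
CEN: 12  (via SUM)
BRV: 15  (via SUM)
TOR: 16  (via SUM)
DOK: 21  (via TOR)
IVY: 23  (via SUM)
Shortest route: SUM–IVY = $23.

$23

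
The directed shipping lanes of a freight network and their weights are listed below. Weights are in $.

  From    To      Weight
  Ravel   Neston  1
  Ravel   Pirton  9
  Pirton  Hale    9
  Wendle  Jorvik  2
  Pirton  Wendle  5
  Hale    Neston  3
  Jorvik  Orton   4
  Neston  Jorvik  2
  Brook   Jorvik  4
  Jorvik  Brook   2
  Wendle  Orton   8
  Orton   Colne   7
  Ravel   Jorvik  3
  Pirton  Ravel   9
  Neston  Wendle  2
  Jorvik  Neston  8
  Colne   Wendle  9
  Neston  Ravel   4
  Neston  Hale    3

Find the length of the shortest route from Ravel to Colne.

Settle nodes by increasing distance from Ravel:
Ravel: 0
Neston: 1  (via Ravel)
Wendle: 3  (via Neston)
Jorvik: 3  (via Ravel)
Hale: 4  (via Neston)
Brook: 5  (via Jorvik)
Orton: 7  (via Jorvik)
Pirton: 9  (via Ravel)
Colne: 14  (via Orton)
Shortest route: Ravel–Jorvik–Orton–Colne = $14.

$14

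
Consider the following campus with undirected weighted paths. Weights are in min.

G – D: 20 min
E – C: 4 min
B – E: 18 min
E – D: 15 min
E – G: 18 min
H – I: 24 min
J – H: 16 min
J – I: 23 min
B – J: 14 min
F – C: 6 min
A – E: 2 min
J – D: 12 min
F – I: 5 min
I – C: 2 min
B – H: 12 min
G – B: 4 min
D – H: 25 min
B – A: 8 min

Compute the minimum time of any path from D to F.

25 min

Compare a few routes:
D → E → C → I → F: 15+4+2+5 = 26
D → E → C → F: 15+4+6 = 25
The minimum is 25 min via D → E → C → F.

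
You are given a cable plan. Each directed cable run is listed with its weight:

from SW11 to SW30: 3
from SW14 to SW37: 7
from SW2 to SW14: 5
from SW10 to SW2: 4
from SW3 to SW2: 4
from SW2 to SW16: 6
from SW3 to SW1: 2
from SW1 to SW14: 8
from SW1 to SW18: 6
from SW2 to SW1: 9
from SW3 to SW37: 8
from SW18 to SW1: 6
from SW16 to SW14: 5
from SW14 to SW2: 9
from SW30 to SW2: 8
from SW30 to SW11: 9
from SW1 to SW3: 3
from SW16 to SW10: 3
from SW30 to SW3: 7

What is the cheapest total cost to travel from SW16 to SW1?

16

Settle nodes by increasing distance from SW16:
SW16: 0
SW10: 3  (via SW16)
SW14: 5  (via SW16)
SW2: 7  (via SW10)
SW37: 12  (via SW14)
SW1: 16  (via SW2)
Shortest route: SW16 → SW10 → SW2 → SW1 = 16.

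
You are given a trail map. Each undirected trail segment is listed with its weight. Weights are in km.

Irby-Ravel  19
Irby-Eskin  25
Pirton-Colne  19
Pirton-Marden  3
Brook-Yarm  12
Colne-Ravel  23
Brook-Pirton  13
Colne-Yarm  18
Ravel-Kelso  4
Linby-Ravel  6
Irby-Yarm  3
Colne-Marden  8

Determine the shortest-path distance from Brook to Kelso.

Candidate routes:
Brook - Pirton - Marden - Colne - Ravel - Kelso: 13+3+8+23+4 = 51
Brook - Yarm - Irby - Ravel - Kelso: 12+3+19+4 = 38
Cheapest is Brook - Yarm - Irby - Ravel - Kelso at 38 km.

38 km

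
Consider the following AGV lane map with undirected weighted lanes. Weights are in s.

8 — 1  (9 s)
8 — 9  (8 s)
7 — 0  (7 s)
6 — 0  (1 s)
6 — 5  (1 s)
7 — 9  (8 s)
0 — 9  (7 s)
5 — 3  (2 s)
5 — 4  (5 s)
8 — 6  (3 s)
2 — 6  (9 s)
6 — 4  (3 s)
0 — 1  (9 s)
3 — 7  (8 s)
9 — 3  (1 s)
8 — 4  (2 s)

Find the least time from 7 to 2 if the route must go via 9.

Shortest 7→9: 7–9 = 8
Shortest 9→2: 9–3–5–6–2 = 13
Total via 9: 8 + 13 = 21 s.

21 s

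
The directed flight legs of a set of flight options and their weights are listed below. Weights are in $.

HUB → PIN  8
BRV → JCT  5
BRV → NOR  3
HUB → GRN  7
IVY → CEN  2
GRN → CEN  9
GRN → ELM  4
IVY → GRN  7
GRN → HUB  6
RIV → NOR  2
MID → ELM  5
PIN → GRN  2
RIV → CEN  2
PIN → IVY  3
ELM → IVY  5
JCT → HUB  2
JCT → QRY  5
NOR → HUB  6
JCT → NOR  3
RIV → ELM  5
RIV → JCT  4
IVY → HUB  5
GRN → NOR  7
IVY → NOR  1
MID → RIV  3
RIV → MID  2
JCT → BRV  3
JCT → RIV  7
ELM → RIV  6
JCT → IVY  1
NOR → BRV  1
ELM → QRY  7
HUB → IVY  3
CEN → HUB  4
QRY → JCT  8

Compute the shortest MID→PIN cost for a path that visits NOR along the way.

$19

Shortest MID→NOR: MID–RIV–NOR = 5
Best NOR to PIN: NOR–HUB–PIN costing 14
Total via NOR: 5 + 14 = $19.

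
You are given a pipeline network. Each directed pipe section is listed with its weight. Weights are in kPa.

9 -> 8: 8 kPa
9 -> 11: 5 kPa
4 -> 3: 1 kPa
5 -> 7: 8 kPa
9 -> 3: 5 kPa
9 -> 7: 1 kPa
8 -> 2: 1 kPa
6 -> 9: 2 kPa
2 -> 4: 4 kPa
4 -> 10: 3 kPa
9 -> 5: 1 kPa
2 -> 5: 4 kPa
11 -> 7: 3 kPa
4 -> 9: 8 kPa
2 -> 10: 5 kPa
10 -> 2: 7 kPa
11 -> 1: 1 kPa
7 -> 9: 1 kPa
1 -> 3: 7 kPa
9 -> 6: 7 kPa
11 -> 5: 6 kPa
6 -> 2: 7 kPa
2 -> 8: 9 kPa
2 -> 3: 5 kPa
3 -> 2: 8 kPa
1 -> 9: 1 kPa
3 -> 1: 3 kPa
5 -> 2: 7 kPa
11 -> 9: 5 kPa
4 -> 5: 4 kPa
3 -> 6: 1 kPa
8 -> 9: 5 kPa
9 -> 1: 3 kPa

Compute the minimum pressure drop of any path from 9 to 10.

13 kPa

Running Dijkstra from 9:
9: 0
5: 1  (via 9)
7: 1  (via 9)
1: 3  (via 9)
3: 5  (via 9)
11: 5  (via 9)
6: 6  (via 3)
2: 8  (via 5)
8: 8  (via 9)
4: 12  (via 2)
10: 13  (via 2)
Shortest route: 9–5–2–10 = 13 kPa.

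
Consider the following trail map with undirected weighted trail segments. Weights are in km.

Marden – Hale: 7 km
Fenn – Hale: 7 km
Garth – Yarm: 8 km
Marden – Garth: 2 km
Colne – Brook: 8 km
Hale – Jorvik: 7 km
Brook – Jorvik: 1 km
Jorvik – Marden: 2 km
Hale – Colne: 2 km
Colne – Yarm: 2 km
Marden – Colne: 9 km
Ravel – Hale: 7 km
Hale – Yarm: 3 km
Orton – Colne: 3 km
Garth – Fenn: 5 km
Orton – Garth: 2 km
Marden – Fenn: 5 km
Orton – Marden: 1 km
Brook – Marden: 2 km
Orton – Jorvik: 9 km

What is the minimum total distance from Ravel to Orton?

12 km

Running Dijkstra from Ravel:
Ravel: 0
Hale: 7  (via Ravel)
Colne: 9  (via Hale)
Yarm: 10  (via Hale)
Orton: 12  (via Colne)
Shortest route: Ravel–Hale–Colne–Orton = 12 km.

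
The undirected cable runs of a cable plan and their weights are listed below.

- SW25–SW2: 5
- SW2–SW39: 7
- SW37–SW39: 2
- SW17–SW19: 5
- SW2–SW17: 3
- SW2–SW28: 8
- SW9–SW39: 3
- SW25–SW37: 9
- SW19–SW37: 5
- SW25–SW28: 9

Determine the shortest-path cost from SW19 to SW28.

16

Compare a few routes:
SW19 - SW17 - SW2 - SW25 - SW28: 5+3+5+9 = 22
SW19 - SW37 - SW25 - SW28: 5+9+9 = 23
SW19 - SW37 - SW39 - SW2 - SW28: 5+2+7+8 = 22
SW19 - SW17 - SW2 - SW28: 5+3+8 = 16
Cheapest is SW19 - SW17 - SW2 - SW28 at 16.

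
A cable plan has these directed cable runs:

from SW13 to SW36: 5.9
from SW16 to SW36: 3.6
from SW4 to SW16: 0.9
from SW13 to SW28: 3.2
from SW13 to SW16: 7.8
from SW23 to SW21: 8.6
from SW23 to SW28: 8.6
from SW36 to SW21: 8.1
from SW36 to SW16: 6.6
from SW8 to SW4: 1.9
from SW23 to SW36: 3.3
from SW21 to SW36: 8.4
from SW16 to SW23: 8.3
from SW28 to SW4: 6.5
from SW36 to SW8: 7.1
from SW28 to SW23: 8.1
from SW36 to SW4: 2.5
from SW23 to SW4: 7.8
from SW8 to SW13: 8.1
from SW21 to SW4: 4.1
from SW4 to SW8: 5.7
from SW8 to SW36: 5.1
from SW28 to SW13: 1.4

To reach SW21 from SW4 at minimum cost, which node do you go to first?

Candidate routes:
SW4 → SW16 → SW23 → SW21: 0.9+8.3+8.6 = 17.8
SW4 → SW16 → SW36 → SW21: 0.9+3.6+8.1 = 12.6
Cheapest is SW4 → SW16 → SW36 → SW21 at 12.6.
So from SW4 the first move is to SW16.

SW16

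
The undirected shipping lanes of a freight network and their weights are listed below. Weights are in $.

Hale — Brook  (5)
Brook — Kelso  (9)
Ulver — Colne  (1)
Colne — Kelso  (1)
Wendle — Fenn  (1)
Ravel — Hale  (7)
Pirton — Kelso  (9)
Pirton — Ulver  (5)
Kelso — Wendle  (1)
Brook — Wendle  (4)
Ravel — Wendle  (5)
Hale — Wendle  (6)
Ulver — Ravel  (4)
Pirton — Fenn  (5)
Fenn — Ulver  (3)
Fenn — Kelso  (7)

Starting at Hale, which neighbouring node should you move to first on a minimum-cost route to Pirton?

Candidate routes:
Hale - Wendle - Fenn - Ulver - Pirton: 6+1+3+5 = 15
Hale - Wendle - Fenn - Pirton: 6+1+5 = 12
Hale - Wendle - Kelso - Colne - Ulver - Pirton: 6+1+1+1+5 = 14
The minimum is $12 via Hale - Wendle - Fenn - Pirton.
So from Hale the first move is to Wendle.

Wendle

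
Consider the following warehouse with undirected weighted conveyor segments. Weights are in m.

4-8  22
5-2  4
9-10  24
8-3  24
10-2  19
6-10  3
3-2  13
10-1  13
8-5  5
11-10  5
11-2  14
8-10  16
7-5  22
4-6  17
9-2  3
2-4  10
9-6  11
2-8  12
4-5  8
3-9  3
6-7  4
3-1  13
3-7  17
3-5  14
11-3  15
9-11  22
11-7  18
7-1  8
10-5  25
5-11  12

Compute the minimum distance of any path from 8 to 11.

17 m

Candidate routes:
8–5–11: 5+12 = 17
8–10–11: 16+5 = 21
The minimum is 17 m via 8–5–11.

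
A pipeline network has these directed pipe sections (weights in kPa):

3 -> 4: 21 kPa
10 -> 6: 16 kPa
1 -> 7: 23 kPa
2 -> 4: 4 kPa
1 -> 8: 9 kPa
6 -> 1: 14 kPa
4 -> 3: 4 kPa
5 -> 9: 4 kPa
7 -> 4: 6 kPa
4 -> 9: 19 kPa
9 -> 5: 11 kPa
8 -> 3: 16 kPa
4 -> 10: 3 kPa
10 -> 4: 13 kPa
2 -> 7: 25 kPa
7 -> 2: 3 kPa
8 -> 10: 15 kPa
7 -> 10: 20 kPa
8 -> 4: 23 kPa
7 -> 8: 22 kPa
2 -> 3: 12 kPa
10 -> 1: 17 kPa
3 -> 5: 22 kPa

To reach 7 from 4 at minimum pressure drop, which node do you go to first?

10

Enumerating some paths:
4 - 10 - 6 - 1 - 7: 3+16+14+23 = 56
4 - 10 - 1 - 7: 3+17+23 = 43
The minimum is 43 kPa via 4 - 10 - 1 - 7.
So from 4 the first move is to 10.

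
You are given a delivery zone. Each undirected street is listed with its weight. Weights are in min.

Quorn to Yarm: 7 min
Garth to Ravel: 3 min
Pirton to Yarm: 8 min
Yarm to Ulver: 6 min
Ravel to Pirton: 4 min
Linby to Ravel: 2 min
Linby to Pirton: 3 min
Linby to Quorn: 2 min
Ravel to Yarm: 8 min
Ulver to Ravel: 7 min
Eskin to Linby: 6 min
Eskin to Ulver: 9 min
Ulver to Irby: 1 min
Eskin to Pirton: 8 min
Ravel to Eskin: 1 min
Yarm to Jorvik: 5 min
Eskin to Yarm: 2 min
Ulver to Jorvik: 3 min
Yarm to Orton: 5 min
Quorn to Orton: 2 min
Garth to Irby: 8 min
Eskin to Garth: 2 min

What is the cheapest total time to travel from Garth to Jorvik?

Compare a few routes:
Garth - Ravel - Eskin - Yarm - Jorvik: 3+1+2+5 = 11
Garth - Eskin - Yarm - Jorvik: 2+2+5 = 9
The minimum is 9 min via Garth - Eskin - Yarm - Jorvik.

9 min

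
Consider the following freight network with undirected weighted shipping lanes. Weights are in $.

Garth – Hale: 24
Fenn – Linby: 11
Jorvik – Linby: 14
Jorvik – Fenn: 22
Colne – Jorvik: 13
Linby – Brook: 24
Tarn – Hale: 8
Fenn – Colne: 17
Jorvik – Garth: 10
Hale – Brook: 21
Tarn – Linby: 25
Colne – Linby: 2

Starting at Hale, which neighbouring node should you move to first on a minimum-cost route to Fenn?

Tarn

Enumerating some paths:
Hale → Tarn → Linby → Fenn: 8+25+11 = 44
Hale → Tarn → Linby → Colne → Fenn: 8+25+2+17 = 52
Hale → Brook → Linby → Fenn: 21+24+11 = 56
The minimum is $44 via Hale → Tarn → Linby → Fenn.
So from Hale the first move is to Tarn.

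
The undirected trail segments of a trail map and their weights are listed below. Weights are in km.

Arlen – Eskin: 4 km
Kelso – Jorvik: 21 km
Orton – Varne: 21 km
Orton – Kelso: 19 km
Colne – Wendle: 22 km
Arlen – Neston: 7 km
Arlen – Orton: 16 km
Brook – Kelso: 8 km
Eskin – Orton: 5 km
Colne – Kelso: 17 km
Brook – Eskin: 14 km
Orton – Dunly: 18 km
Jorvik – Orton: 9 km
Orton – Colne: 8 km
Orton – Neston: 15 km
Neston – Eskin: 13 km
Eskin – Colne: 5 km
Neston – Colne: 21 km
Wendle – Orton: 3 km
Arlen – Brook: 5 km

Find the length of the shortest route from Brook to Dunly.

32 km

Compare a few routes:
Brook - Arlen - Eskin - Orton - Dunly: 5+4+5+18 = 32
Brook - Arlen - Orton - Dunly: 5+16+18 = 39
Brook - Eskin - Orton - Dunly: 14+5+18 = 37
Brook - Arlen - Eskin - Colne - Orton - Dunly: 5+4+5+8+18 = 40
The minimum is 32 km via Brook - Arlen - Eskin - Orton - Dunly.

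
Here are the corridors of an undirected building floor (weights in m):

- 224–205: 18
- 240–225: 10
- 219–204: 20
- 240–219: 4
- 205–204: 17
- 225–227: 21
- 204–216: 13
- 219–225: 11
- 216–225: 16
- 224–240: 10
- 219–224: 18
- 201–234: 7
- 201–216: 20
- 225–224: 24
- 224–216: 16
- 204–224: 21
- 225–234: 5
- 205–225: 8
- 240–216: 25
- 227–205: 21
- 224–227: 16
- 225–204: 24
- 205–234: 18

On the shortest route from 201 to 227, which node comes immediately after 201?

234

Compare a few routes:
201 - 234 - 205 - 227: 7+18+21 = 46
201 - 234 - 225 - 227: 7+5+21 = 33
201 - 234 - 225 - 240 - 224 - 227: 7+5+10+10+16 = 48
201 - 234 - 225 - 205 - 227: 7+5+8+21 = 41
Cheapest is 201 - 234 - 225 - 227 at 33 m.
So from 201 the first move is to 234.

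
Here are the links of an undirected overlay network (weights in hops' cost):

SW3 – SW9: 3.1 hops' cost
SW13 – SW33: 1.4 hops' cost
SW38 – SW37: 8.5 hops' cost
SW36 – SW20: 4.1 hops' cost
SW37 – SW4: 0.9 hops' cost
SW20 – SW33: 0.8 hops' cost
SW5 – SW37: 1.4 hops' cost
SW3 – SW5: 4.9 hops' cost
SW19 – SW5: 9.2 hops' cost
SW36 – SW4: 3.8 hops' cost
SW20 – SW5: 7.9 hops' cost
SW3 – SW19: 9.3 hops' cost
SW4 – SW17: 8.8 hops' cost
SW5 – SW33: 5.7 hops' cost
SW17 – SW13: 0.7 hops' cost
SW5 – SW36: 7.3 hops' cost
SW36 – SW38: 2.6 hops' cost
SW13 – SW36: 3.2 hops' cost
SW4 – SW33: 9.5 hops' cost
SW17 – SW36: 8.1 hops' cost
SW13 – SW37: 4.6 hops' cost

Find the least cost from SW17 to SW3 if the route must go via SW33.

12.7 hops' cost

Best SW17 to SW33: SW17–SW13–SW33 costing 2.1
Shortest SW33→SW3: SW33–SW5–SW3 = 10.6
Total via SW33: 2.1 + 10.6 = 12.7 hops' cost.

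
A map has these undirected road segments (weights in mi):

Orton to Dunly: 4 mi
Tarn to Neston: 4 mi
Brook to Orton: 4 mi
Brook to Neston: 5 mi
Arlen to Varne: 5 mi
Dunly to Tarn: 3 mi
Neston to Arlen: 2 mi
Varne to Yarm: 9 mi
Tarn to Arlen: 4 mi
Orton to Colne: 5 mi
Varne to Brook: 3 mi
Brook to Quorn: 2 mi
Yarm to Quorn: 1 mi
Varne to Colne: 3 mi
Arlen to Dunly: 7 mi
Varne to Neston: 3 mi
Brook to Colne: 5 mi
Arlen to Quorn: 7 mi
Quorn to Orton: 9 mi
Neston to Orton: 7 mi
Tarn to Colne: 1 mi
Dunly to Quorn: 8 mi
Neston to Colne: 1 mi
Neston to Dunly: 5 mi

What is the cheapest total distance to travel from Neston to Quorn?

7 mi

Running Dijkstra from Neston:
Neston: 0
Colne: 1  (via Neston)
Tarn: 2  (via Colne)
Arlen: 2  (via Neston)
Varne: 3  (via Neston)
Brook: 5  (via Neston)
Dunly: 5  (via Neston)
Orton: 6  (via Colne)
Quorn: 7  (via Brook)
Shortest route: Neston → Brook → Quorn = 7 mi.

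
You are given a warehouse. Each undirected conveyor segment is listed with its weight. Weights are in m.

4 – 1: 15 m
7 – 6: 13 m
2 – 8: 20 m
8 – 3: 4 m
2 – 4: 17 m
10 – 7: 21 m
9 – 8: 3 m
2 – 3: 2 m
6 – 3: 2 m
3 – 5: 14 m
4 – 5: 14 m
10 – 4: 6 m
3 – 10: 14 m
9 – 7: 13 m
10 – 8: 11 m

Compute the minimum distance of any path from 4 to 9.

Settle nodes by increasing distance from 4:
4: 0
10: 6  (via 4)
5: 14  (via 4)
1: 15  (via 4)
2: 17  (via 4)
8: 17  (via 10)
3: 19  (via 2)
9: 20  (via 8)
Shortest route: 4 → 10 → 8 → 9 = 20 m.

20 m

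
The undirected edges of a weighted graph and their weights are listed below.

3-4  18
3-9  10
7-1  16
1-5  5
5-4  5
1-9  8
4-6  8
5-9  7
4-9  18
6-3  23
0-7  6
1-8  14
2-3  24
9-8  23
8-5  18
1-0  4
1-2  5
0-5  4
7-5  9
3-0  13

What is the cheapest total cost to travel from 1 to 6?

Settle nodes by increasing distance from 1:
1: 0
0: 4  (via 1)
2: 5  (via 1)
5: 5  (via 1)
9: 8  (via 1)
4: 10  (via 5)
7: 10  (via 0)
8: 14  (via 1)
3: 17  (via 0)
6: 18  (via 4)
Shortest route: 1 → 5 → 4 → 6 = 18.

18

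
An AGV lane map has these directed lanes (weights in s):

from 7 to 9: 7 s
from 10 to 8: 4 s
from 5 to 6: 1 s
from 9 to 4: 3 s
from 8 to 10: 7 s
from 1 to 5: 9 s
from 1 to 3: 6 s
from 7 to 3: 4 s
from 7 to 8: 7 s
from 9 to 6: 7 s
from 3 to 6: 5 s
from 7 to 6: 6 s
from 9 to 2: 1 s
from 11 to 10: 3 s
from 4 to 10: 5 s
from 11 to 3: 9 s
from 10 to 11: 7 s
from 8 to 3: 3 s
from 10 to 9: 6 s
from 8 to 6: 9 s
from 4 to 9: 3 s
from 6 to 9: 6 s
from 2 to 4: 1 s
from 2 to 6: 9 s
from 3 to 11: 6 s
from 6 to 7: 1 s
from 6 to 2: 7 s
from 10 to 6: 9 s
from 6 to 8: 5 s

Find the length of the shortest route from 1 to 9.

Enumerating some paths:
1–3–6–9: 6+5+6 = 17
1–5–6–7–9: 9+1+1+7 = 18
1–5–6–9: 9+1+6 = 16
The minimum is 16 s via 1–5–6–9.

16 s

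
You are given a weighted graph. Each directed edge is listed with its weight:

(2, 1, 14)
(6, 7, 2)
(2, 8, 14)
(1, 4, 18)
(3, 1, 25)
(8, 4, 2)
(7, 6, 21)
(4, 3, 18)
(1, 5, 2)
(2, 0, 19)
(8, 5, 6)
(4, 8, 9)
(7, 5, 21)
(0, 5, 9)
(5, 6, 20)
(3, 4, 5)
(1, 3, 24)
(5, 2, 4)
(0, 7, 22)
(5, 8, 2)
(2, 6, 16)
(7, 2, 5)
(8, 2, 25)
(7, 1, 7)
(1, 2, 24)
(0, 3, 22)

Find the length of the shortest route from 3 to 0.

Candidate routes:
3 → 1 → 5 → 2 → 0: 25+2+4+19 = 50
3 → 4 → 8 → 5 → 2 → 0: 5+9+6+4+19 = 43
Cheapest is 3 → 4 → 8 → 5 → 2 → 0 at 43.

43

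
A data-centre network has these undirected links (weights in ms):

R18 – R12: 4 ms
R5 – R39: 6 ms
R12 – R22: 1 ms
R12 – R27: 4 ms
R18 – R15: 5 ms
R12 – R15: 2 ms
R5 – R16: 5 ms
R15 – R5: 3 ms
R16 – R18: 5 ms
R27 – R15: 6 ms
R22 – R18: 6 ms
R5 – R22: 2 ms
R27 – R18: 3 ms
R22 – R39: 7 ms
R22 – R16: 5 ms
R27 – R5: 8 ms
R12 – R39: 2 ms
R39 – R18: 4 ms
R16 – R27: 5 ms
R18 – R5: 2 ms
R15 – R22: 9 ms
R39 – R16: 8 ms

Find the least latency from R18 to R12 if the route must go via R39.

6 ms

Shortest R18→R39: R18–R39 = 4
Best R39 to R12: R39–R12 costing 2
Total via R39: 4 + 2 = 6 ms.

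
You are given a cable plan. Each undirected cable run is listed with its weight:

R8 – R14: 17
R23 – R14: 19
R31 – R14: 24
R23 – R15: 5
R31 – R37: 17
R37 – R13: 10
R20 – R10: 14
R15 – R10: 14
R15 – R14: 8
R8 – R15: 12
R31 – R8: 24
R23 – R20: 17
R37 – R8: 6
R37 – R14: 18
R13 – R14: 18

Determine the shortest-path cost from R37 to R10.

Running Dijkstra from R37:
R37: 0
R8: 6  (via R37)
R13: 10  (via R37)
R31: 17  (via R37)
R14: 18  (via R37)
R15: 18  (via R8)
R23: 23  (via R15)
R10: 32  (via R15)
Shortest route: R37 → R8 → R15 → R10 = 32.

32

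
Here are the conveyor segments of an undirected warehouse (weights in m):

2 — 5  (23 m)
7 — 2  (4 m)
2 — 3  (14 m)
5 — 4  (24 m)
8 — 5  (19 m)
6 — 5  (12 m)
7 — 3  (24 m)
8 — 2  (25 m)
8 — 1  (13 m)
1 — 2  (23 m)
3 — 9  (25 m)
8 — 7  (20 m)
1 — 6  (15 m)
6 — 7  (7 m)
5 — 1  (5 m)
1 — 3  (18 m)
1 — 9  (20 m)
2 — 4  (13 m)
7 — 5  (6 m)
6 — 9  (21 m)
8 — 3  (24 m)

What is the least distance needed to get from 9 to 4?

45 m

Shortest distances from 9:
9: 0
1: 20  (via 9)
6: 21  (via 9)
3: 25  (via 9)
5: 25  (via 1)
7: 28  (via 6)
2: 32  (via 7)
8: 33  (via 1)
4: 45  (via 2)
Shortest route: 9–6–7–2–4 = 45 m.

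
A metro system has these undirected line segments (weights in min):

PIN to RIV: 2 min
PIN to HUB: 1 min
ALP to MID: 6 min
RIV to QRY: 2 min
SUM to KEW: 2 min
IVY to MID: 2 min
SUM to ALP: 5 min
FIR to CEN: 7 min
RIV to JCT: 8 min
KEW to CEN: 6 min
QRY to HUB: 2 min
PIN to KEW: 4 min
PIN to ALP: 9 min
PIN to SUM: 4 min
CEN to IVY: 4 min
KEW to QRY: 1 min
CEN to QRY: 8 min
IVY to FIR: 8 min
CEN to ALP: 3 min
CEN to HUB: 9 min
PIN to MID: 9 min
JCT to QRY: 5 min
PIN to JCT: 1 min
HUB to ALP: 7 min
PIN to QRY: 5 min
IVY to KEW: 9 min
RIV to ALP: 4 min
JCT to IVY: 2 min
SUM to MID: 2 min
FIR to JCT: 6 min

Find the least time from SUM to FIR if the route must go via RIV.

Best SUM to RIV: SUM–KEW–QRY–RIV costing 5
Shortest RIV→FIR: RIV–PIN–JCT–FIR = 9
Total via RIV: 5 + 9 = 14 min.

14 min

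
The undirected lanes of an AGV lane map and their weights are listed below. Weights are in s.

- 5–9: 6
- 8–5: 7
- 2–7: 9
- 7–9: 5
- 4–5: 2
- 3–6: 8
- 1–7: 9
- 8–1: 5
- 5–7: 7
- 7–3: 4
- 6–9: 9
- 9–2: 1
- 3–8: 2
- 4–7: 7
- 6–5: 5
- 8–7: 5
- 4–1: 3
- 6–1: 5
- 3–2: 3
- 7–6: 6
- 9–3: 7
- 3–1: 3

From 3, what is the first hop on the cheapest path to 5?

Candidate routes:
3–1–4–5: 3+3+2 = 8
3–7–5: 4+7 = 11
3–2–9–5: 3+1+6 = 10
3–8–5: 2+7 = 9
Cheapest is 3–1–4–5 at 8 s.
So from 3 the first move is to 1.

1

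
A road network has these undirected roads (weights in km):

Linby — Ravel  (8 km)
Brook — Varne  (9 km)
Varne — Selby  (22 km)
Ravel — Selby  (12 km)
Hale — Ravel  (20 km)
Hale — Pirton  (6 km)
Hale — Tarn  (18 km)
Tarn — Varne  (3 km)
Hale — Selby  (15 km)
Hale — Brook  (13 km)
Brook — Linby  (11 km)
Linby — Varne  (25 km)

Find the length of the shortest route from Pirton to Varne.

Candidate routes:
Pirton–Hale–Brook–Varne: 6+13+9 = 28
Pirton–Hale–Tarn–Varne: 6+18+3 = 27
Pirton–Hale–Selby–Varne: 6+15+22 = 43
Cheapest is Pirton–Hale–Tarn–Varne at 27 km.

27 km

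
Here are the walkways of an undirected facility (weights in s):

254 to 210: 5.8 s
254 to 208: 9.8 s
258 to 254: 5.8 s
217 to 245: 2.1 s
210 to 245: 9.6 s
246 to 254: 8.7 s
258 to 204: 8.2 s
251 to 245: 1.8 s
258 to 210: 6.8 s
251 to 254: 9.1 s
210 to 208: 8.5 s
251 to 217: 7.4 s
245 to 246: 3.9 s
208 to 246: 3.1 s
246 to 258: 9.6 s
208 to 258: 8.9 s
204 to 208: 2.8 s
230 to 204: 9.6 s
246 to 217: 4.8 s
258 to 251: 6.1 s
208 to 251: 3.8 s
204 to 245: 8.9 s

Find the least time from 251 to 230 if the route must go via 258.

Best 251 to 258: 251 → 258 costing 6.1
Shortest 258→230: 258 → 204 → 230 = 17.8
Total via 258: 6.1 + 17.8 = 23.9 s.

23.9 s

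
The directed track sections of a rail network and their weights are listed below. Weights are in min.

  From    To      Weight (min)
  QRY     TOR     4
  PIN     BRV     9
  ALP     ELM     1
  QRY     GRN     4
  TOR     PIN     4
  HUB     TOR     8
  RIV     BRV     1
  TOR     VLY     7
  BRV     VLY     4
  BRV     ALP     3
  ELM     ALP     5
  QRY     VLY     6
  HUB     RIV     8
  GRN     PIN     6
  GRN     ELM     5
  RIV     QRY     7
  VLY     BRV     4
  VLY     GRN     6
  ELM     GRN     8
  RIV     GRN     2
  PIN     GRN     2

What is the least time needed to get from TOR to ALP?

Shortest distances from TOR:
TOR: 0
PIN: 4  (via TOR)
GRN: 6  (via PIN)
VLY: 7  (via TOR)
ELM: 11  (via GRN)
BRV: 11  (via VLY)
ALP: 14  (via BRV)
Shortest route: TOR → VLY → BRV → ALP = 14 min.

14 min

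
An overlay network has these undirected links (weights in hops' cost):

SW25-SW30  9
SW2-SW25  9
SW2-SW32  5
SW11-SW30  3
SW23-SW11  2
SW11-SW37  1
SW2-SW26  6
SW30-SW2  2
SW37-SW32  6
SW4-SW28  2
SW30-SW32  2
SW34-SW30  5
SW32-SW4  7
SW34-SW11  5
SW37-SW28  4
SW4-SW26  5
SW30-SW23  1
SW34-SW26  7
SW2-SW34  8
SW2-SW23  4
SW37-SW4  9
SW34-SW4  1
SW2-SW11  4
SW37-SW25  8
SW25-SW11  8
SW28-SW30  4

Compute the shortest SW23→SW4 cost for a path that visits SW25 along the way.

24 hops' cost

Shortest SW23→SW25: SW23 → SW30 → SW25 = 10
Best SW25 to SW4: SW25 → SW37 → SW28 → SW4 costing 14
Total via SW25: 10 + 14 = 24 hops' cost.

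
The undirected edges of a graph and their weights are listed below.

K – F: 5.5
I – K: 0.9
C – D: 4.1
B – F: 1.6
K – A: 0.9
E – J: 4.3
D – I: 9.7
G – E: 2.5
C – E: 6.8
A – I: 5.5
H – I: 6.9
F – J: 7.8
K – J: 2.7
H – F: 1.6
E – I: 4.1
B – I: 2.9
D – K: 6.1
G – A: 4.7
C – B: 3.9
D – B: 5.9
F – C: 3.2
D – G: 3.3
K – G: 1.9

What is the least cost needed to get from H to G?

Candidate routes:
H–I–K–G: 6.9+0.9+1.9 = 9.7
H–F–C–D–G: 1.6+3.2+4.1+3.3 = 12.2
H–F–B–I–K–G: 1.6+1.6+2.9+0.9+1.9 = 8.9
H–F–K–G: 1.6+5.5+1.9 = 9
Cheapest is H–F–B–I–K–G at 8.9.

8.9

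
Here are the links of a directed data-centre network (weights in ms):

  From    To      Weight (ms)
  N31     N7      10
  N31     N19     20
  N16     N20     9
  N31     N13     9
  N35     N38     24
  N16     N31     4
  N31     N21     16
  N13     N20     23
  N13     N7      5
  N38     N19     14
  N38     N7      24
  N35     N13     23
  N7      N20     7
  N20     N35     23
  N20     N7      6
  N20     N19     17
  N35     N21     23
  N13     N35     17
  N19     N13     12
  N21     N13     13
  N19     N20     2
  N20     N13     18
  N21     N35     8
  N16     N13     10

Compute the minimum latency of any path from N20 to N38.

Running Dijkstra from N20:
N20: 0
N7: 6  (via N20)
N19: 17  (via N20)
N13: 18  (via N20)
N35: 23  (via N20)
N21: 46  (via N35)
N38: 47  (via N35)
Shortest route: N20–N35–N38 = 47 ms.

47 ms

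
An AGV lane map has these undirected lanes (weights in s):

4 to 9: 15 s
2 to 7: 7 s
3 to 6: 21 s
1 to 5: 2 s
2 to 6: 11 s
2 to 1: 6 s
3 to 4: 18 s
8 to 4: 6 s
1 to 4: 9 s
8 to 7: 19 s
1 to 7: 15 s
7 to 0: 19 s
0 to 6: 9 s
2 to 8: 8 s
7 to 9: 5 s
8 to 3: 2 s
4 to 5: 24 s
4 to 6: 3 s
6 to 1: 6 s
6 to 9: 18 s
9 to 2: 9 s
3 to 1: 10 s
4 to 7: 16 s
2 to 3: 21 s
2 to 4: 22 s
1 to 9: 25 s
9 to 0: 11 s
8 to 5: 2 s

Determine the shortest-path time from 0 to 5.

Candidate routes:
0 - 6 - 1 - 5: 9+6+2 = 17
0 - 6 - 4 - 8 - 5: 9+3+6+2 = 20
0 - 9 - 2 - 1 - 5: 11+9+6+2 = 28
0 - 6 - 4 - 1 - 5: 9+3+9+2 = 23
Cheapest is 0 - 6 - 1 - 5 at 17 s.

17 s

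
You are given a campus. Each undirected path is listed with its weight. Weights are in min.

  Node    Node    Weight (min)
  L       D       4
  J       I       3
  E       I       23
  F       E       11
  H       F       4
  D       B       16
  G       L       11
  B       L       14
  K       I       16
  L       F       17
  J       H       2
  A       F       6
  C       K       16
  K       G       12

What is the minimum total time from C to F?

Settle nodes by increasing distance from C:
C: 0
K: 16  (via C)
G: 28  (via K)
I: 32  (via K)
J: 35  (via I)
H: 37  (via J)
L: 39  (via G)
F: 41  (via H)
Shortest route: C → K → I → J → H → F = 41 min.

41 min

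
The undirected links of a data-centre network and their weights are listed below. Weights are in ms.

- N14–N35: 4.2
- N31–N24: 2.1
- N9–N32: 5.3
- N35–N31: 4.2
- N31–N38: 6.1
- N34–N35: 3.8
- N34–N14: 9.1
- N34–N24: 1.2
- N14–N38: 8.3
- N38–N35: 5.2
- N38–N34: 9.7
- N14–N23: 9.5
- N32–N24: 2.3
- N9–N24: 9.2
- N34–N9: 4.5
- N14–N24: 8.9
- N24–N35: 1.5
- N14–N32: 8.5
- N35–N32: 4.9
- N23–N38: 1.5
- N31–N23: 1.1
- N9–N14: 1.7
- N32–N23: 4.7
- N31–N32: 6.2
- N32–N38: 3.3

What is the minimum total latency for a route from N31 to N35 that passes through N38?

7.8 ms

Shortest N31→N38: N31–N23–N38 = 2.6
Best N38 to N35: N38–N35 costing 5.2
Total via N38: 2.6 + 5.2 = 7.8 ms.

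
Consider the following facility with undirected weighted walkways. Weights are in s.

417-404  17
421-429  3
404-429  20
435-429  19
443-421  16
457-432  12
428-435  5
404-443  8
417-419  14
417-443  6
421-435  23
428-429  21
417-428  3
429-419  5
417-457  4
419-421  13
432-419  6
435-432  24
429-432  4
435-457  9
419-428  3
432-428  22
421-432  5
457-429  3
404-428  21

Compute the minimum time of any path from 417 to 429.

7 s

Running Dijkstra from 417:
417: 0
428: 3  (via 417)
457: 4  (via 417)
443: 6  (via 417)
419: 6  (via 428)
429: 7  (via 457)
Shortest route: 417 → 457 → 429 = 7 s.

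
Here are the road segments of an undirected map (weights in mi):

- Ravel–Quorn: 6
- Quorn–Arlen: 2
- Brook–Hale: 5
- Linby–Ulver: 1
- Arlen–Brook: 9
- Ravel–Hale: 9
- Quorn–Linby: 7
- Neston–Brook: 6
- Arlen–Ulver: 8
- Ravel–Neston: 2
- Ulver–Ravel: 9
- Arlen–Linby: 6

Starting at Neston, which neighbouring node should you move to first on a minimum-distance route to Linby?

Compare a few routes:
Neston–Ravel–Quorn–Linby: 2+6+7 = 15
Neston–Ravel–Quorn–Arlen–Linby: 2+6+2+6 = 16
Neston–Ravel–Ulver–Linby: 2+9+1 = 12
Cheapest is Neston–Ravel–Ulver–Linby at 12 mi.
So from Neston the first move is to Ravel.

Ravel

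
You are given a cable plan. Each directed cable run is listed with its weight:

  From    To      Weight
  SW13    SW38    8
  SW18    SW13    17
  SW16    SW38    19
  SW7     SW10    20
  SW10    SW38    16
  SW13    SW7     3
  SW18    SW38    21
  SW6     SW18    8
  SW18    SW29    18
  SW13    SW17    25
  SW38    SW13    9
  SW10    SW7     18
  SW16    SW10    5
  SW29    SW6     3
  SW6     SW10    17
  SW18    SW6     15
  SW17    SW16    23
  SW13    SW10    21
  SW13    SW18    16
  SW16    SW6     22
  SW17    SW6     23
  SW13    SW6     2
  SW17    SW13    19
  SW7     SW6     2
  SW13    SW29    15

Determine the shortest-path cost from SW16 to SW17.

Enumerating some paths:
SW16 - SW38 - SW13 - SW17: 19+9+25 = 53
SW16 - SW10 - SW38 - SW13 - SW17: 5+16+9+25 = 55
SW16 - SW6 - SW18 - SW13 - SW17: 22+8+17+25 = 72
SW16 - SW10 - SW7 - SW6 - SW18 - SW13 - SW17: 5+18+2+8+17+25 = 75
The minimum is 53 via SW16 - SW38 - SW13 - SW17.

53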